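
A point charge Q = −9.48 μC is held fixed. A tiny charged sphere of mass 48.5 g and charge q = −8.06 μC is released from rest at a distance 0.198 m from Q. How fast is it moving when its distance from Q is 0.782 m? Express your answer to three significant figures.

Only the electrostatic force acts, so mechanical energy is conserved: ½mv² = U₁ − U₂ = kQq(1/r₁ − 1/r₂).
U₁ − U₂ = (8.99×10⁹ N·m²/C²)(-9.48×10⁻⁶ C)(-8.06×10⁻⁶ C)(1/0.198 − 1/0.782) = 2.59 J.
v = √(2·2.59/0.0485) = 10.3 m/s.

10.3 m/s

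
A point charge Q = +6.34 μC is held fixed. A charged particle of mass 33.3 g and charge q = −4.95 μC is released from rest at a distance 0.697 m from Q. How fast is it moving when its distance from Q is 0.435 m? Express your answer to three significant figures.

Only the electrostatic force acts, so mechanical energy is conserved: ½mv² = U₁ − U₂ = kQq(1/r₁ − 1/r₂).
U₁ − U₂ = (8.99×10⁹ N·m²/C²)(6.34×10⁻⁶ C)(-4.95×10⁻⁶ C)(1/0.697 − 1/0.435) = 0.244 J.
v = √(2·0.244/0.0333) = 3.83 m/s.

3.83 m/s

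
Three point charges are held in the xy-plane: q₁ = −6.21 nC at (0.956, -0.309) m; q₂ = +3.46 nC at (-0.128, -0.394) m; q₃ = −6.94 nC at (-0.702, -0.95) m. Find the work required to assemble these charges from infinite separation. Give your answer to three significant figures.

The work to assemble the configuration equals its total potential energy, U = Σ kqᵢqⱼ/rᵢⱼ over all pairs.
Pair separations: r₁₂ = 1.09 m, r₁₃ = 1.78 m, r₂₃ = 0.799 m.
U = (-1.78×10⁻⁷) + (2.18×10⁻⁷) + (-2.70×10⁻⁷) = -2.30×10⁻⁷ J.

-2.30×10⁻⁷ J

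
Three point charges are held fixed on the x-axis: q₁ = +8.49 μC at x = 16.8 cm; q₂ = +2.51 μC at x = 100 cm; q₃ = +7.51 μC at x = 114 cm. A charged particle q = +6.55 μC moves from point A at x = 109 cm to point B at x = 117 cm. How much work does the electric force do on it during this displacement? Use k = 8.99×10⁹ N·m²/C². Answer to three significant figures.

-5.08 J

The work done by the electric force is W_field = −ΔU = −q(V_B − V_A) = q(V_A − V_B).
At A: distances to the source charges are 0.922 m, 0.0900 m, 0.0500 m; V_A = Σ kqᵢ/rᵢ = 1.68×10⁶ V.
At B: distances to the source charges are 1.00 m, 0.170 m, 0.0300 m; V_B = Σ kqᵢ/rᵢ = 2.46×10⁶ V.
ΔV = V_B − V_A = 7.76×10⁵ V.
W_field = −qΔV = −(6.55×10⁻⁶ C)(7.76×10⁵ V) = -5.08 J.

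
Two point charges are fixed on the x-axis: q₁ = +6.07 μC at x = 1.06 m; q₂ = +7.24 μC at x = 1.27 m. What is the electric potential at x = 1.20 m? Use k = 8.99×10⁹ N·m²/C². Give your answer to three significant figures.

The total potential is the scalar sum of each charge's contribution, V = Σ kqᵢ/rᵢ.
Distances from the field point to each charge: r₁ = 0.140 m, r₂ = 0.0700 m.
V = k[(6.07×10⁻⁶)/(0.140) + (7.24×10⁻⁶)/(0.0700)] = 1.32×10⁶ V.

1.32×10⁶ V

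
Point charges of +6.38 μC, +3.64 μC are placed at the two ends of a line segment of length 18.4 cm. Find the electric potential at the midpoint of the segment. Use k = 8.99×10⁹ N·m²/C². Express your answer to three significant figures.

9.79×10⁵ V

Electric potential is a scalar, so the contributions from each charge add algebraically: V = Σ kqᵢ/rᵢ.
Each charge is 0.0920 m from the midpoint.
V = k[(6.38×10⁻⁶)/(0.0920) + (3.64×10⁻⁶)/(0.0920)] = 9.79×10⁵ V.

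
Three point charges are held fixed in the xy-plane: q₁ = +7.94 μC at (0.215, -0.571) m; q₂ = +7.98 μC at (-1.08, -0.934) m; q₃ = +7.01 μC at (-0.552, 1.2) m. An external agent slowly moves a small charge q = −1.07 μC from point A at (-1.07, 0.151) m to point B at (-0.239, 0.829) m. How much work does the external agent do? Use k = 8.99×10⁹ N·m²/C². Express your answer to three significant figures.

For quasistatic motion the external work equals the change in potential energy: W_ext = qΔV = q(V_B − V_A).
At A: distances to the source charges are 1.47 m, 1.09 m, 1.17 m; V_A = Σ kqᵢ/rᵢ = 1.68×10⁵ V.
At B: distances to the source charges are 1.47 m, 1.95 m, 0.485 m; V_B = Σ kqᵢ/rᵢ = 2.15×10⁵ V.
ΔV = V_B − V_A = 4.66×10⁴ V.
W_ext = qΔV = (-1.07×10⁻⁶ C)(4.66×10⁴ V) = -0.0499 J.

-0.0499 J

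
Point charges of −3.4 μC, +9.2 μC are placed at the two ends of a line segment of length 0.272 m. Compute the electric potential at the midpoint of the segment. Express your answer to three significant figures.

3.83×10⁵ V

Electric potential is a scalar, so the contributions from each charge add algebraically: V = Σ kqᵢ/rᵢ.
Each charge is 0.136 m from the midpoint.
V = k[(-3.40×10⁻⁶)/(0.136) + (9.20×10⁻⁶)/(0.136)] = 3.83×10⁵ V.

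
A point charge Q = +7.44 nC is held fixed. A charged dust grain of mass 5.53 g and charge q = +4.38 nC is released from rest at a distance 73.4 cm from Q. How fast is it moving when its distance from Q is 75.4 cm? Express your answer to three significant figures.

Only the electrostatic force acts, so mechanical energy is conserved: ½mv² = U₁ − U₂ = kQq(1/r₁ − 1/r₂).
U₁ − U₂ = (8.99×10⁹ N·m²/C²)(7.44×10⁻⁹ C)(4.38×10⁻⁹ C)(1/0.734 − 1/0.754) = 1.06×10⁻⁸ J.
v = √(2·1.06×10⁻⁸/5.53×10⁻³) = 1.96×10⁻³ m/s.

1.96×10⁻³ m/s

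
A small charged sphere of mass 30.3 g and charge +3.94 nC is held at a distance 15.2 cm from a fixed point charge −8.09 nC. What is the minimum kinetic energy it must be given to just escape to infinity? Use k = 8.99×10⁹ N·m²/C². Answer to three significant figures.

1.89×10⁻⁶ J

To just escape, total mechanical energy must reach zero at infinity: ½mv²_min + U = 0, so ½mv²_min = −U = |kQq|/r.
|U| = |kQq|/r = (8.99×10⁹ N·m²/C²)(8.09×10⁻⁹)(3.94×10⁻⁹)/(0.152) = 1.89×10⁻⁶ J.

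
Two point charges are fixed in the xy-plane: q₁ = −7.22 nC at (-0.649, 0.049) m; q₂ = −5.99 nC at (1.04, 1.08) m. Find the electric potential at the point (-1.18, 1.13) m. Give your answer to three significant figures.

The total potential is the scalar sum of each charge's contribution, V = Σ kqᵢ/rᵢ.
Distances from the field point to each charge: r₁ = 1.20 m, r₂ = 2.22 m.
V = k[(-7.22×10⁻⁹)/(1.20) + (-5.99×10⁻⁹)/(2.22)] = -78.1 V.

-78.1 V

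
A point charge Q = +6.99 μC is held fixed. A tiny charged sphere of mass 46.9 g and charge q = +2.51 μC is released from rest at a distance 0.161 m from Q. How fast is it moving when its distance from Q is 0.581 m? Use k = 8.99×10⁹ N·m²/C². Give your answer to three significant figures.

Only the electrostatic force acts, so mechanical energy is conserved: ½mv² = U₁ − U₂ = kQq(1/r₁ − 1/r₂).
U₁ − U₂ = (8.99×10⁹ N·m²/C²)(6.99×10⁻⁶ C)(2.51×10⁻⁶ C)(1/0.161 − 1/0.581) = 0.708 J.
v = √(2·0.708/0.0469) = 5.50 m/s.

5.50 m/s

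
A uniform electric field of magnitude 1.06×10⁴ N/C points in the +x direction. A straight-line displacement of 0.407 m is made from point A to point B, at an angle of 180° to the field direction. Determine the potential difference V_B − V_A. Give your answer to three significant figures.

Only the component of displacement along E changes the potential: ΔV = −E·d·cosθ.
ΔV = −(1.06×10⁴ V/m)(0.407 m)cos180° = 4310 V.

4310 V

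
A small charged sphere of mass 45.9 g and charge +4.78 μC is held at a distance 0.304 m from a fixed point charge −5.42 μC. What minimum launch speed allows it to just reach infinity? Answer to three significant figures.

5.78 m/s

To just escape, total mechanical energy must reach zero at infinity: ½mv²_min + U = 0, so ½mv²_min = −U = |kQq|/r.
|U| = |kQq|/r = (8.99×10⁹ N·m²/C²)(5.42×10⁻⁶)(4.78×10⁻⁶)/(0.304) = 0.766 J.
v_min = √(2|U|/m) = √(2·0.766/0.0459) = 5.78 m/s.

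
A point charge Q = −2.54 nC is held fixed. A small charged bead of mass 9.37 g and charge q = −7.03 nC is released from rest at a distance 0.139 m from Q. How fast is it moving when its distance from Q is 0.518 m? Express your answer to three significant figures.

0.0134 m/s

Only the electrostatic force acts, so mechanical energy is conserved: ½mv² = U₁ − U₂ = kQq(1/r₁ − 1/r₂).
U₁ − U₂ = (8.99×10⁹ N·m²/C²)(-2.54×10⁻⁹ C)(-7.03×10⁻⁹ C)(1/0.139 − 1/0.518) = 8.45×10⁻⁷ J.
v = √(2·8.45×10⁻⁷/9.37×10⁻³) = 0.0134 m/s.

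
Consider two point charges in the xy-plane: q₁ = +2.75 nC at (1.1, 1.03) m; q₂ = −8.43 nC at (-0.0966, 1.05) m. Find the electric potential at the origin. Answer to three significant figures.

-55.5 V

The total potential is the scalar sum of each charge's contribution, V = Σ kqᵢ/rᵢ.
Distances from the field point to each charge: r₁ = 1.51 m, r₂ = 1.05 m.
V = k[(2.75×10⁻⁹)/(1.51) + (-8.43×10⁻⁹)/(1.05)] = -55.5 V.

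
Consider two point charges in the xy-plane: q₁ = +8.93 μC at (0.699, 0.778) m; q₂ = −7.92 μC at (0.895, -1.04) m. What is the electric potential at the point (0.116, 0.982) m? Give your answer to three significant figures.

Electric potential is a scalar, so the contributions from each charge add algebraically: V = Σ kqᵢ/rᵢ.
Distances from the field point to each charge: r₁ = 0.618 m, r₂ = 2.17 m.
V = k[(8.93×10⁻⁶)/(0.618) + (-7.92×10⁻⁶)/(2.17)] = 9.71×10⁴ V.

9.71×10⁴ V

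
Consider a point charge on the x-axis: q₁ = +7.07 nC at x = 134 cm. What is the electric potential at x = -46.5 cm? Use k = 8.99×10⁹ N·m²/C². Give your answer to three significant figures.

35.2 V

The total potential is the scalar sum of each charge's contribution, V = Σ kqᵢ/rᵢ.
V = k[(7.07×10⁻⁹)/(1.81)] = 35.2 V.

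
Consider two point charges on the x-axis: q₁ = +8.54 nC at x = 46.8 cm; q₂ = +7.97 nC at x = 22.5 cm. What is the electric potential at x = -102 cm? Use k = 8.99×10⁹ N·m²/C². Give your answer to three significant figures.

109 V

The total potential is the scalar sum of each charge's contribution, V = Σ kqᵢ/rᵢ.
Distances from the field point to each charge: r₁ = 1.49 m, r₂ = 1.25 m.
V = k[(8.54×10⁻⁹)/(1.49) + (7.97×10⁻⁹)/(1.25)] = 109 V.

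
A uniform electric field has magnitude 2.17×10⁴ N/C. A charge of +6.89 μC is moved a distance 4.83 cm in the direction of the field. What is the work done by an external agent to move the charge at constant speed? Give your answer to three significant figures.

The potential change for a displacement 4.83 cm in the direction of the field is ΔV = −Ed = -1050 V.
W_ext = qΔV = -7.22×10⁻³ J.

-7.22×10⁻³ J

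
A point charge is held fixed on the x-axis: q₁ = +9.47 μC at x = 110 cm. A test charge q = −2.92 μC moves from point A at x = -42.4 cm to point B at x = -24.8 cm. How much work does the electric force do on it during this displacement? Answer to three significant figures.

The work done by the electric force is W_field = −ΔU = −q(V_B − V_A) = q(V_A − V_B).
At A: distance to the source charge is 1.52 m; V_A = kq₁/r = 5.59×10⁴ V.
At B: distance to the source charge is 1.35 m; V_B = kq₁/r = 6.32×10⁴ V.
ΔV = V_B − V_A = 7290 V.
W_field = −qΔV = −(-2.92×10⁻⁶ C)(7290 V) = 0.0213 J.

0.0213 J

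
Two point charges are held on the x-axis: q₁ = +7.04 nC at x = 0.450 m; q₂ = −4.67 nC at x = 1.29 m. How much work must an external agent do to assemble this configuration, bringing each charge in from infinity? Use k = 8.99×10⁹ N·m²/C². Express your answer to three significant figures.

-3.52×10⁻⁷ J

The work to assemble the configuration equals its total potential energy, U = Σ kqᵢqⱼ/rᵢⱼ over all pairs.
Pair separations: r₁₂ = 0.840 m.
U = (-3.52×10⁻⁷) = -3.52×10⁻⁷ J.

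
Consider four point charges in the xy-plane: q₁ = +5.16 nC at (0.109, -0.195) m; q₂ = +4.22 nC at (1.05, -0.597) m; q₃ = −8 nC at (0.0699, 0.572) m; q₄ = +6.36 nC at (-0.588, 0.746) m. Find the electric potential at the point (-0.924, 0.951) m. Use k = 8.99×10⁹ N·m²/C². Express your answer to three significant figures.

123 V

The total potential is the scalar sum of each charge's contribution, V = Σ kqᵢ/rᵢ.
Distances from the field point to each charge: r₁ = 1.54 m, r₂ = 2.51 m, r₃ = 1.06 m, r₄ = 0.394 m.
V = k[(5.16×10⁻⁹)/(1.54) + (4.22×10⁻⁹)/(2.51) + (-8.00×10⁻⁹)/(1.06) + (6.36×10⁻⁹)/(0.394)] = 123 V.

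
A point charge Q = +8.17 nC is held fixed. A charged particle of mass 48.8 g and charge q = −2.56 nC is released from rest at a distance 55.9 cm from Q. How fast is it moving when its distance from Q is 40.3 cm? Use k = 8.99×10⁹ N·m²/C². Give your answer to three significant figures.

Only the electrostatic force acts, so mechanical energy is conserved: ½mv² = U₁ − U₂ = kQq(1/r₁ − 1/r₂).
U₁ − U₂ = (8.99×10⁹ N·m²/C²)(8.17×10⁻⁹ C)(-2.56×10⁻⁹ C)(1/0.559 − 1/0.403) = 1.30×10⁻⁷ J.
v = √(2·1.30×10⁻⁷/0.0488) = 2.31×10⁻³ m/s.

2.31×10⁻³ m/s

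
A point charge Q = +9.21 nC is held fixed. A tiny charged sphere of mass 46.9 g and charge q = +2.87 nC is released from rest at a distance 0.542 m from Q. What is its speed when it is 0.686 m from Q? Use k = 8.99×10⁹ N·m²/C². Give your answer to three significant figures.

Only the electrostatic force acts, so mechanical energy is conserved: ½mv² = U₁ − U₂ = kQq(1/r₁ − 1/r₂).
U₁ − U₂ = (8.99×10⁹ N·m²/C²)(9.21×10⁻⁹ C)(2.87×10⁻⁹ C)(1/0.542 − 1/0.686) = 9.20×10⁻⁸ J.
v = √(2·9.20×10⁻⁸/0.0469) = 1.98×10⁻³ m/s.

1.98×10⁻³ m/s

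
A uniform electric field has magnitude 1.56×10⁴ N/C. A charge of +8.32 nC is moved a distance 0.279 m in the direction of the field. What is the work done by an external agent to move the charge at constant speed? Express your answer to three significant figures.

The potential change for a displacement 0.279 m in the direction of the field is ΔV = −Ed = -4350 V.
W_ext = qΔV = -3.62×10⁻⁵ J.

-3.62×10⁻⁵ J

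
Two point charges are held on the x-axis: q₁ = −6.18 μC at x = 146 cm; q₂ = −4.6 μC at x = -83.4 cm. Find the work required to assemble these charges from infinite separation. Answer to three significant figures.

The assembly work is the sum of pairwise potential energies, U = Σ_{i<j} kqᵢqⱼ/rᵢⱼ.
Pair separations: r₁₂ = 2.29 m.
U = (0.111) = 0.111 J.

0.111 J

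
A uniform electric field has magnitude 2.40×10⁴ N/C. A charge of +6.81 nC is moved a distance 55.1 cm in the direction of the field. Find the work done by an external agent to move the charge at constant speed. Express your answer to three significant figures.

The potential change for a displacement 55.1 cm in the direction of the field is ΔV = −Ed = -1.32×10⁴ V.
W_ext = qΔV = -9.01×10⁻⁵ J.

-9.01×10⁻⁵ J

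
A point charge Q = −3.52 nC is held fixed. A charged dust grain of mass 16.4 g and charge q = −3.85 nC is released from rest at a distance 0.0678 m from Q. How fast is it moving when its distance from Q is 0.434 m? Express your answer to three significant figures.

0.0136 m/s

Only the electrostatic force acts, so mechanical energy is conserved: ½mv² = U₁ − U₂ = kQq(1/r₁ − 1/r₂).
U₁ − U₂ = (8.99×10⁹ N·m²/C²)(-3.52×10⁻⁹ C)(-3.85×10⁻⁹ C)(1/0.0678 − 1/0.434) = 1.52×10⁻⁶ J.
v = √(2·1.52×10⁻⁶/0.0164) = 0.0136 m/s.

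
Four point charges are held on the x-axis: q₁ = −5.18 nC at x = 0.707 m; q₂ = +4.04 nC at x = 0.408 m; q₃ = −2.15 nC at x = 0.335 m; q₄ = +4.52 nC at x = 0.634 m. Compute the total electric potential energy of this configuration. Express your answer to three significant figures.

The work to assemble the configuration equals its total potential energy, U = Σ kqᵢqⱼ/rᵢⱼ over all pairs.
Pair separations: r₁₂ = 0.299 m, r₁₃ = 0.372 m, r₁₄ = 0.0730 m, r₂₃ = 0.0730 m, r₂₄ = 0.226 m, r₃₄ = 0.299 m.
Summing all 6 pair terms gives U = -3.88×10⁻⁶ J.

-3.88×10⁻⁶ J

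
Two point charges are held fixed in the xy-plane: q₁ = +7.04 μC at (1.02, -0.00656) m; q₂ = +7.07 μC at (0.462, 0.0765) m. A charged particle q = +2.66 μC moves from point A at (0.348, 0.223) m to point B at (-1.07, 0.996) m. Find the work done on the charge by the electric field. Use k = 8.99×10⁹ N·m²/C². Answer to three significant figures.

The work done by the electric force is W_field = −ΔU = −q(V_B − V_A) = q(V_A − V_B).
At A: distances to the source charges are 0.710 m, 0.186 m; V_A = Σ kqᵢ/rᵢ = 4.32×10⁵ V.
At B: distances to the source charges are 2.32 m, 1.79 m; V_B = Σ kqᵢ/rᵢ = 6.29×10⁴ V.
ΔV = V_B − V_A = -3.69×10⁵ V.
W_field = −qΔV = −(2.66×10⁻⁶ C)(-3.69×10⁵ V) = 0.981 J.

0.981 J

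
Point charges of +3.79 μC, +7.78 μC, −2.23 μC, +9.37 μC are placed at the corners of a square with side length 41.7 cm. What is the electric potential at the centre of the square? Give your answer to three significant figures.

5.70×10⁵ V

Electric potential is a scalar, so the contributions from each charge add algebraically: V = Σ kqᵢ/rᵢ.
The distance from each corner to the centre is a√2/2 = 0.295 m.
V = k[(3.79×10⁻⁶)/(0.295) + (7.78×10⁻⁶)/(0.295) + (-2.23×10⁻⁶)/(0.295) + (9.37×10⁻⁶)/(0.295)] = 5.70×10⁵ V.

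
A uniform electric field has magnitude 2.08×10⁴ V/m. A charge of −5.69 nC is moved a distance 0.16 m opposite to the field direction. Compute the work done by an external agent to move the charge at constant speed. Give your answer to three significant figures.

The potential change for a displacement 0.16 m opposite to the field direction is ΔV = +Ed = 3330 V.
W_ext = qΔV = -1.89×10⁻⁵ J.

-1.89×10⁻⁵ J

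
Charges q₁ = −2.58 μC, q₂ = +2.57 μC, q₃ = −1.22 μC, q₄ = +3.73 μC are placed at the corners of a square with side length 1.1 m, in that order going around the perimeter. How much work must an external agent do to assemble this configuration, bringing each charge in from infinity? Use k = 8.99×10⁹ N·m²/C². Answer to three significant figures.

-0.122 J

The work to assemble the configuration equals its total potential energy, U = Σ kqᵢqⱼ/rᵢⱼ over all pairs.
The four side pairs have separation 1.10 m and the two diagonal pairs 1.56 m.
Summing all 6 pair terms gives U = -0.122 J.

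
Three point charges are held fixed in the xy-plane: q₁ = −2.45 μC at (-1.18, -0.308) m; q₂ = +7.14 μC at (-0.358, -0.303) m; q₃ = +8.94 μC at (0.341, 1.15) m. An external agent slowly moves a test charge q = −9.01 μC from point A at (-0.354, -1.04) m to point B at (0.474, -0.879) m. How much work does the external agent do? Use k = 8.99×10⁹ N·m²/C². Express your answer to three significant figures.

For quasistatic motion the external work equals the change in potential energy: W_ext = qΔV = q(V_B − V_A).
At A: distances to the source charges are 1.10 m, 0.737 m, 2.30 m; V_A = Σ kqᵢ/rᵢ = 1.02×10⁵ V.
At B: distances to the source charges are 1.75 m, 1.01 m, 2.03 m; V_B = Σ kqᵢ/rᵢ = 9.04×10⁴ V.
ΔV = V_B − V_A = -1.17×10⁴ V.
W_ext = qΔV = (-9.01×10⁻⁶ C)(-1.17×10⁴ V) = 0.106 J.

0.106 J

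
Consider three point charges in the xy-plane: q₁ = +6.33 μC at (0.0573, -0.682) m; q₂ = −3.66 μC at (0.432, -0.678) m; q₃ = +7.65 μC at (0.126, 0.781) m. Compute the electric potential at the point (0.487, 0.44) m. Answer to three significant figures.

1.56×10⁵ V

Electric potential is a scalar, so the contributions from each charge add algebraically: V = Σ kqᵢ/rᵢ.
Distances from the field point to each charge: r₁ = 1.20 m, r₂ = 1.12 m, r₃ = 0.497 m.
V = k[(6.33×10⁻⁶)/(1.20) + (-3.66×10⁻⁶)/(1.12) + (7.65×10⁻⁶)/(0.497)] = 1.56×10⁵ V.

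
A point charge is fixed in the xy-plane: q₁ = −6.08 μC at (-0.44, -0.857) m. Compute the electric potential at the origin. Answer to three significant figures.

The total potential is the scalar sum of each charge's contribution, V = Σ kqᵢ/rᵢ.
Distances from the field point to each charge: r₁ = 0.963 m.
V = k[(-6.08×10⁻⁶)/(0.963)] = -5.67×10⁴ V.

-5.67×10⁴ V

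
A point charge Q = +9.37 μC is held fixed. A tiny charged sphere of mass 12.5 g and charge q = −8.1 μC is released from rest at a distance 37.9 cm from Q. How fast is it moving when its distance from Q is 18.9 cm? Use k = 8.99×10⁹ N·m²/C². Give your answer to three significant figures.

Only the electrostatic force acts, so mechanical energy is conserved: ½mv² = U₁ − U₂ = kQq(1/r₁ − 1/r₂).
U₁ − U₂ = (8.99×10⁹ N·m²/C²)(9.37×10⁻⁶ C)(-8.10×10⁻⁶ C)(1/0.379 − 1/0.189) = 1.81 J.
v = √(2·1.81/0.0125) = 17.0 m/s.

17.0 m/s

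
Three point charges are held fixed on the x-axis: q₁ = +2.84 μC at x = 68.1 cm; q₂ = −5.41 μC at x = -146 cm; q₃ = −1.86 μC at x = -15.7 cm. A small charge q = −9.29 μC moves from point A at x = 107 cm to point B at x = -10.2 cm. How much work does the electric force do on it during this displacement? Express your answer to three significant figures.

The work done by the electric force is W_field = −ΔU = −q(V_B − V_A) = q(V_A − V_B).
At A: distances to the source charges are 0.389 m, 2.53 m, 1.23 m; V_A = Σ kqᵢ/rᵢ = 3.28×10⁴ V.
At B: distances to the source charges are 0.783 m, 1.36 m, 0.0550 m; V_B = Σ kqᵢ/rᵢ = -3.07×10⁵ V.
ΔV = V_B − V_A = -3.40×10⁵ V.
W_field = −qΔV = −(-9.29×10⁻⁶ C)(-3.40×10⁵ V) = -3.16 J.

-3.16 J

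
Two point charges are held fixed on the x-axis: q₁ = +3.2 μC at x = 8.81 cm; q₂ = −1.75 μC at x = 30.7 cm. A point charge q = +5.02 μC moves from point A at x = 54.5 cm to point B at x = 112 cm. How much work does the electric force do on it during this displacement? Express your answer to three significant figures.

The work done by the electric force is W_field = −ΔU = −q(V_B − V_A) = q(V_A − V_B).
At A: distances to the source charges are 0.457 m, 0.238 m; V_A = Σ kqᵢ/rᵢ = -3140 V.
At B: distances to the source charges are 1.03 m, 0.813 m; V_B = Σ kqᵢ/rᵢ = 8530 V.
ΔV = V_B − V_A = 1.17×10⁴ V.
W_field = −qΔV = −(5.02×10⁻⁶ C)(1.17×10⁴ V) = -0.0586 J.

-0.0586 J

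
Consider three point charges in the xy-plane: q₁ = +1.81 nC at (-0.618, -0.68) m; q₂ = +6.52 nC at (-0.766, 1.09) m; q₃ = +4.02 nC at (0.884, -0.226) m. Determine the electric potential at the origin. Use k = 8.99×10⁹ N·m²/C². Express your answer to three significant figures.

Electric potential is a scalar, so the contributions from each charge add algebraically: V = Σ kqᵢ/rᵢ.
Distances from the field point to each charge: r₁ = 0.919 m, r₂ = 1.33 m, r₃ = 0.912 m.
V = k[(1.81×10⁻⁹)/(0.919) + (6.52×10⁻⁹)/(1.33) + (4.02×10⁻⁹)/(0.912)] = 101 V.

101 V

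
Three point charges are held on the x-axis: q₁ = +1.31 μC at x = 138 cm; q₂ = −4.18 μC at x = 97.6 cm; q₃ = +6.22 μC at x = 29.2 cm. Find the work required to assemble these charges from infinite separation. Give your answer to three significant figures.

-0.396 J

The assembly work is the sum of pairwise potential energies, U = Σ_{i<j} kqᵢqⱼ/rᵢⱼ.
Pair separations: r₁₂ = 0.404 m, r₁₃ = 1.09 m, r₂₃ = 0.684 m.
U = (-0.122) + (0.0673) + (-0.342) = -0.396 J.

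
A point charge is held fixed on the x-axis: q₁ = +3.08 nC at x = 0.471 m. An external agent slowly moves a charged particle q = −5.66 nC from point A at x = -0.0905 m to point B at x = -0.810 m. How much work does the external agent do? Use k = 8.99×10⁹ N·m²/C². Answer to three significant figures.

For quasistatic motion the external work equals the change in potential energy: W_ext = qΔV = q(V_B − V_A).
At A: distance to the source charge is 0.561 m; V_A = kq₁/r = 49.3 V.
At B: distance to the source charge is 1.28 m; V_B = kq₁/r = 21.6 V.
ΔV = V_B − V_A = -27.7 V.
W_ext = qΔV = (-5.66×10⁻⁹ C)(-27.7 V) = 1.57×10⁻⁷ J.

1.57×10⁻⁷ J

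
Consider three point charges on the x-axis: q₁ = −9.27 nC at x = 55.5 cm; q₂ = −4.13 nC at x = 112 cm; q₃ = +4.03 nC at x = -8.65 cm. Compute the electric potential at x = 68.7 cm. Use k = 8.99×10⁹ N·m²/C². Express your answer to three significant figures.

The total potential is the scalar sum of each charge's contribution, V = Σ kqᵢ/rᵢ.
Distances from the field point to each charge: r₁ = 0.132 m, r₂ = 0.433 m, r₃ = 0.774 m.
V = k[(-9.27×10⁻⁹)/(0.132) + (-4.13×10⁻⁹)/(0.433) + (4.03×10⁻⁹)/(0.774)] = -670 V.

-670 V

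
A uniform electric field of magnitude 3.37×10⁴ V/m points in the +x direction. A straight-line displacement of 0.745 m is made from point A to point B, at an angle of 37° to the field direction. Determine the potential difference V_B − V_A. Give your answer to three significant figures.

Only the component of displacement along E changes the potential: ΔV = −E·d·cosθ.
ΔV = −(3.37×10⁴ V/m)(0.745 m)cos37° = -2.01×10⁴ V.

-2.01×10⁴ V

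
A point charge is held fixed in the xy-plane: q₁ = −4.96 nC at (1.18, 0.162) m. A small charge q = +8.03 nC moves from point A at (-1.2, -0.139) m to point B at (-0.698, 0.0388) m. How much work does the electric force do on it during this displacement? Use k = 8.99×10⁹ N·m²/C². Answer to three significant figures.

4.10×10⁻⁸ J

The work done by the electric force is W_field = −ΔU = −q(V_B − V_A) = q(V_A − V_B).
At A: distance to the source charge is 2.40 m; V_A = kq₁/r = -18.6 V.
At B: distance to the source charge is 1.88 m; V_B = kq₁/r = -23.7 V.
ΔV = V_B − V_A = -5.11 V.
W_field = −qΔV = −(8.03×10⁻⁹ C)(-5.11 V) = 4.10×10⁻⁸ J.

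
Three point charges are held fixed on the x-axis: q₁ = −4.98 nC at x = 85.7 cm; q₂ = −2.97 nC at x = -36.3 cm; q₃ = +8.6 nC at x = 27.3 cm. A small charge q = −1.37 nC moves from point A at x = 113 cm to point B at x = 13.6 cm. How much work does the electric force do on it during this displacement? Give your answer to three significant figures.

The work done by the electric force is W_field = −ΔU = −q(V_B − V_A) = q(V_A − V_B).
At A: distances to the source charges are 0.273 m, 1.49 m, 0.857 m; V_A = Σ kqᵢ/rᵢ = -91.7 V.
At B: distances to the source charges are 0.721 m, 0.499 m, 0.137 m; V_B = Σ kqᵢ/rᵢ = 449 V.
ΔV = V_B − V_A = 540 V.
W_field = −qΔV = −(-1.37×10⁻⁹ C)(540 V) = 7.40×10⁻⁷ J.

7.40×10⁻⁷ J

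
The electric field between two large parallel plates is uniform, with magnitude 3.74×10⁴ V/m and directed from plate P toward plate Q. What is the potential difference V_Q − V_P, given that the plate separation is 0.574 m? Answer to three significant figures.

In a uniform field, potential decreases in the direction of E: ΔV = −E·d for a displacement d parallel to E.
Going from P to Q is a displacement of 0.574 m along the field, so V_Q − V_P = −Ed = -2.15×10⁴ V.

-2.15×10⁴ V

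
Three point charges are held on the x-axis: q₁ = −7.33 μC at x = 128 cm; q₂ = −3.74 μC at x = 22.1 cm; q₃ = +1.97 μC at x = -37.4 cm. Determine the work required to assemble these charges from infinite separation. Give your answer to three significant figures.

The assembly work is the sum of pairwise potential energies, U = Σ_{i<j} kqᵢqⱼ/rᵢⱼ.
Pair separations: r₁₂ = 1.06 m, r₁₃ = 1.65 m, r₂₃ = 0.595 m.
U = (0.233) + (-0.0785) + (-0.111) = 0.0429 J.

0.0429 J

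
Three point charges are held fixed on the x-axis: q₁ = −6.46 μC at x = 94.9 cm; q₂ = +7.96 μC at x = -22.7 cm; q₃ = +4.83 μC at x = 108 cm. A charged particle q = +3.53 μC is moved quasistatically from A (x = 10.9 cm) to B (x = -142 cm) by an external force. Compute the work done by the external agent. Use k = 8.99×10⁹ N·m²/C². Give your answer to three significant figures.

For quasistatic motion the external work equals the change in potential energy: W_ext = qΔV = q(V_B − V_A).
At A: distances to the source charges are 0.840 m, 0.336 m, 0.971 m; V_A = Σ kqᵢ/rᵢ = 1.89×10⁵ V.
At B: distances to the source charges are 2.37 m, 1.19 m, 2.50 m; V_B = Σ kqᵢ/rᵢ = 5.28×10⁴ V.
ΔV = V_B − V_A = -1.36×10⁵ V.
W_ext = qΔV = (3.53×10⁻⁶ C)(-1.36×10⁵ V) = -0.479 J.

-0.479 J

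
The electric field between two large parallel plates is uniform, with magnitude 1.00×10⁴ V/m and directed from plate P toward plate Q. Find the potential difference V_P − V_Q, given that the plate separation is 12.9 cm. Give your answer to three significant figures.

In a uniform field, potential decreases in the direction of E: ΔV = −E·d for a displacement d parallel to E.
Going from Q to P is a displacement of 12.9 cm opposite to the field, so V_P − V_Q = +Ed = 1290 V.

1290 V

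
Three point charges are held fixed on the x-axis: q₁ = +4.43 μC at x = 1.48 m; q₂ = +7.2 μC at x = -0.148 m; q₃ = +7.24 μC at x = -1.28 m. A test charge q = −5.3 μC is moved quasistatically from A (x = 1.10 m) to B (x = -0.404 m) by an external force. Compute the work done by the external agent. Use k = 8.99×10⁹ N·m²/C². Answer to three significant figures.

-0.871 J

For quasistatic motion the external work equals the change in potential energy: W_ext = qΔV = q(V_B − V_A).
At A: distances to the source charges are 0.380 m, 1.25 m, 2.38 m; V_A = Σ kqᵢ/rᵢ = 1.84×10⁵ V.
At B: distances to the source charges are 1.88 m, 0.256 m, 0.876 m; V_B = Σ kqᵢ/rᵢ = 3.48×10⁵ V.
ΔV = V_B − V_A = 1.64×10⁵ V.
W_ext = qΔV = (-5.30×10⁻⁶ C)(1.64×10⁵ V) = -0.871 J.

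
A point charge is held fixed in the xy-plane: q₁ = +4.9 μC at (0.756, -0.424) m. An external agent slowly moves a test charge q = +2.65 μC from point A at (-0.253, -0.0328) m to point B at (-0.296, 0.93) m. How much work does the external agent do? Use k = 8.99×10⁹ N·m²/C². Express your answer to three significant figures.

-0.0398 J

For quasistatic motion the external work equals the change in potential energy: W_ext = qΔV = q(V_B − V_A).
At A: distance to the source charge is 1.08 m; V_A = kq₁/r = 4.07×10⁴ V.
At B: distance to the source charge is 1.71 m; V_B = kq₁/r = 2.57×10⁴ V.
ΔV = V_B − V_A = -1.50×10⁴ V.
W_ext = qΔV = (2.65×10⁻⁶ C)(-1.50×10⁴ V) = -0.0398 J.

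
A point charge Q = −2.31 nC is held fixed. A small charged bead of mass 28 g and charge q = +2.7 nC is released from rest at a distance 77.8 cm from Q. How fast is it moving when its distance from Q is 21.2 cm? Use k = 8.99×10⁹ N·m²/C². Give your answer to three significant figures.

Only the electrostatic force acts, so mechanical energy is conserved: ½mv² = U₁ − U₂ = kQq(1/r₁ − 1/r₂).
U₁ − U₂ = (8.99×10⁹ N·m²/C²)(-2.31×10⁻⁹ C)(2.70×10⁻⁹ C)(1/0.778 − 1/0.212) = 1.92×10⁻⁷ J.
v = √(2·1.92×10⁻⁷/0.0280) = 3.71×10⁻³ m/s.

3.71×10⁻³ m/s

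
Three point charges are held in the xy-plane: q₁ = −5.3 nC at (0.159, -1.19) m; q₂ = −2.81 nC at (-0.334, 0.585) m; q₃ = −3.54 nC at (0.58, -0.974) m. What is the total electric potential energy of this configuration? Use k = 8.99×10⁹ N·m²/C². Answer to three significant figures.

The work to assemble the configuration equals its total potential energy, U = Σ kqᵢqⱼ/rᵢⱼ over all pairs.
Pair separations: r₁₂ = 1.84 m, r₁₃ = 0.473 m, r₂₃ = 1.81 m.
U = (7.27×10⁻⁸) + (3.56×10⁻⁷) + (4.95×10⁻⁸) = 4.79×10⁻⁷ J.

4.79×10⁻⁷ J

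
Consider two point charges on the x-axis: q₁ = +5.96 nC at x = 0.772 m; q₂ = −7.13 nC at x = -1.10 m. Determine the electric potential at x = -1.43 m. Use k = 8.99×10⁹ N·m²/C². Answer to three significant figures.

-170 V

Electric potential is a scalar, so the contributions from each charge add algebraically: V = Σ kqᵢ/rᵢ.
Distances from the field point to each charge: r₁ = 2.20 m, r₂ = 0.330 m.
V = k[(5.96×10⁻⁹)/(2.20) + (-7.13×10⁻⁹)/(0.330)] = -170 V.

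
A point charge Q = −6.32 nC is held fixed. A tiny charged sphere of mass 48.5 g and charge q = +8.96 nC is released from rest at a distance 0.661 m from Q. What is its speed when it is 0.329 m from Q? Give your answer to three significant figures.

Only the electrostatic force acts, so mechanical energy is conserved: ½mv² = U₁ − U₂ = kQq(1/r₁ − 1/r₂).
U₁ − U₂ = (8.99×10⁹ N·m²/C²)(-6.32×10⁻⁹ C)(8.96×10⁻⁹ C)(1/0.661 − 1/0.329) = 7.77×10⁻⁷ J.
v = √(2·7.77×10⁻⁷/0.0485) = 5.66×10⁻³ m/s.

5.66×10⁻³ m/s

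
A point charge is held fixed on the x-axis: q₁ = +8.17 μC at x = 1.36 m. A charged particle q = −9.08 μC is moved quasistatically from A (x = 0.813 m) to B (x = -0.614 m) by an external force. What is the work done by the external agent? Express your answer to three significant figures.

For quasistatic motion the external work equals the change in potential energy: W_ext = qΔV = q(V_B − V_A).
At A: distance to the source charge is 0.547 m; V_A = kq₁/r = 1.34×10⁵ V.
At B: distance to the source charge is 1.97 m; V_B = kq₁/r = 3.72×10⁴ V.
ΔV = V_B − V_A = -9.71×10⁴ V.
W_ext = qΔV = (-9.08×10⁻⁶ C)(-9.71×10⁴ V) = 0.881 J.

0.881 J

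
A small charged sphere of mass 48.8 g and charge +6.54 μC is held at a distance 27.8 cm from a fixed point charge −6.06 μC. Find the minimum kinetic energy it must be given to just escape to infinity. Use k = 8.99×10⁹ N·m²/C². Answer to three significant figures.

To just escape, total mechanical energy must reach zero at infinity: ½mv²_min + U = 0, so ½mv²_min = −U = |kQq|/r.
|U| = |kQq|/r = (8.99×10⁹ N·m²/C²)(6.06×10⁻⁶)(6.54×10⁻⁶)/(0.278) = 1.28 J.

1.28 J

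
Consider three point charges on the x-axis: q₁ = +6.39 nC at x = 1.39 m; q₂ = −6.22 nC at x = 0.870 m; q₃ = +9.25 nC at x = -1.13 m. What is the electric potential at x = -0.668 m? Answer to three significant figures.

172 V

Electric potential is a scalar, so the contributions from each charge add algebraically: V = Σ kqᵢ/rᵢ.
Distances from the field point to each charge: r₁ = 2.06 m, r₂ = 1.54 m, r₃ = 0.462 m.
V = k[(6.39×10⁻⁹)/(2.06) + (-6.22×10⁻⁹)/(1.54) + (9.25×10⁻⁹)/(0.462)] = 172 V.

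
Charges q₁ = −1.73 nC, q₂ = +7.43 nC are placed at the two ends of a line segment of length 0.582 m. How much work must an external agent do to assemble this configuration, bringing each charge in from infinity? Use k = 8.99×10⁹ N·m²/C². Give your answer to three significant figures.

-1.99×10⁻⁷ J

The assembly work is the sum of pairwise potential energies, U = Σ_{i<j} kqᵢqⱼ/rᵢⱼ.
The separation is r = 0.582 m.
U = (-1.99×10⁻⁷) = -1.99×10⁻⁷ J.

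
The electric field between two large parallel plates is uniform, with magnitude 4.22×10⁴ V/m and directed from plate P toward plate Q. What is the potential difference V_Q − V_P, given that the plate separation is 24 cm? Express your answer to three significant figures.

In a uniform field, potential decreases in the direction of E: ΔV = −E·d for a displacement d parallel to E.
Going from P to Q is a displacement of 24 cm along the field, so V_Q − V_P = −Ed = -1.01×10⁴ V.

-1.01×10⁴ V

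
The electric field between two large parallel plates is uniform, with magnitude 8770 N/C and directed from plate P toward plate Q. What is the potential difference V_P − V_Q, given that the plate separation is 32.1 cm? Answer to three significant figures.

In a uniform field, potential decreases in the direction of E: ΔV = −E·d for a displacement d parallel to E.
Going from Q to P is a displacement of 32.1 cm opposite to the field, so V_P − V_Q = +Ed = 2820 V.

2820 V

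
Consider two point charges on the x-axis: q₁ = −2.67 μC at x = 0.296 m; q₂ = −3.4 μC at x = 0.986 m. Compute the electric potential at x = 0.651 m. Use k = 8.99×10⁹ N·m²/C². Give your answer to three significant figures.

The total potential is the scalar sum of each charge's contribution, V = Σ kqᵢ/rᵢ.
Distances from the field point to each charge: r₁ = 0.355 m, r₂ = 0.335 m.
V = k[(-2.67×10⁻⁶)/(0.355) + (-3.40×10⁻⁶)/(0.335)] = -1.59×10⁵ V.

-1.59×10⁵ V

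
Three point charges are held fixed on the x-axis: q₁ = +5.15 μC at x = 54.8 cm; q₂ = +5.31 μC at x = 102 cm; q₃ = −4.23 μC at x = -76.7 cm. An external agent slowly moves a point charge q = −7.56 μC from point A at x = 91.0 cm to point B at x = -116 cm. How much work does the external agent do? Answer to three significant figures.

4.44 J

For quasistatic motion the external work equals the change in potential energy: W_ext = qΔV = q(V_B − V_A).
At A: distances to the source charges are 0.362 m, 0.110 m, 1.68 m; V_A = Σ kqᵢ/rᵢ = 5.39×10⁵ V.
At B: distances to the source charges are 1.71 m, 2.18 m, 0.393 m; V_B = Σ kqᵢ/rᵢ = -4.78×10⁴ V.
ΔV = V_B − V_A = -5.87×10⁵ V.
W_ext = qΔV = (-7.56×10⁻⁶ C)(-5.87×10⁵ V) = 4.44 J.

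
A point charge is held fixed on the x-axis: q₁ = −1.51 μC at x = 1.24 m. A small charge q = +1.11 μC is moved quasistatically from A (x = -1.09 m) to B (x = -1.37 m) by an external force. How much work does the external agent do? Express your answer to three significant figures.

For quasistatic motion the external work equals the change in potential energy: W_ext = qΔV = q(V_B − V_A).
At A: distance to the source charge is 2.33 m; V_A = kq₁/r = -5830 V.
At B: distance to the source charge is 2.61 m; V_B = kq₁/r = -5200 V.
ΔV = V_B − V_A = 625 V.
W_ext = qΔV = (1.11×10⁻⁶ C)(625 V) = 6.94×10⁻⁴ J.

6.94×10⁻⁴ J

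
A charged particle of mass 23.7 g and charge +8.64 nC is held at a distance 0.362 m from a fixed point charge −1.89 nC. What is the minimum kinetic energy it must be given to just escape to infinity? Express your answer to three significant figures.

To just escape, total mechanical energy must reach zero at infinity: ½mv²_min + U = 0, so ½mv²_min = −U = |kQq|/r.
|U| = |kQq|/r = (8.99×10⁹ N·m²/C²)(1.89×10⁻⁹)(8.64×10⁻⁹)/(0.362) = 4.06×10⁻⁷ J.

4.06×10⁻⁷ J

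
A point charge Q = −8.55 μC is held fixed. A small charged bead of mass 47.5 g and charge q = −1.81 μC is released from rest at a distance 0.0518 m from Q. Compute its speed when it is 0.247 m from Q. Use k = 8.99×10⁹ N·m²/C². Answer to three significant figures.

9.45 m/s

Only the electrostatic force acts, so mechanical energy is conserved: ½mv² = U₁ − U₂ = kQq(1/r₁ − 1/r₂).
U₁ − U₂ = (8.99×10⁹ N·m²/C²)(-8.55×10⁻⁶ C)(-1.81×10⁻⁶ C)(1/0.0518 − 1/0.247) = 2.12 J.
v = √(2·2.12/0.0475) = 9.45 m/s.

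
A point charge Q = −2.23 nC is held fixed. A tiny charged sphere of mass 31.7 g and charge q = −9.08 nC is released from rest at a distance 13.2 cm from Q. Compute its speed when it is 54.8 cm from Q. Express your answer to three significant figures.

8.13×10⁻³ m/s

Only the electrostatic force acts, so mechanical energy is conserved: ½mv² = U₁ − U₂ = kQq(1/r₁ − 1/r₂).
U₁ − U₂ = (8.99×10⁹ N·m²/C²)(-2.23×10⁻⁹ C)(-9.08×10⁻⁹ C)(1/0.132 − 1/0.548) = 1.05×10⁻⁶ J.
v = √(2·1.05×10⁻⁶/0.0317) = 8.13×10⁻³ m/s.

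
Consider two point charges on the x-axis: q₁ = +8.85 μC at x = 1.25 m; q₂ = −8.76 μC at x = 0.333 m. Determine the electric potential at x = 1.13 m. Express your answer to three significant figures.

The total potential is the scalar sum of each charge's contribution, V = Σ kqᵢ/rᵢ.
Distances from the field point to each charge: r₁ = 0.120 m, r₂ = 0.797 m.
V = k[(8.85×10⁻⁶)/(0.120) + (-8.76×10⁻⁶)/(0.797)] = 5.64×10⁵ V.

5.64×10⁵ V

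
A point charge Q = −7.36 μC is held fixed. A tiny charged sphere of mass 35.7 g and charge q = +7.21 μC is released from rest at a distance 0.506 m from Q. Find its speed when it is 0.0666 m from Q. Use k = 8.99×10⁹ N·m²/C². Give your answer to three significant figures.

Only the electrostatic force acts, so mechanical energy is conserved: ½mv² = U₁ − U₂ = kQq(1/r₁ − 1/r₂).
U₁ − U₂ = (8.99×10⁹ N·m²/C²)(-7.36×10⁻⁶ C)(7.21×10⁻⁶ C)(1/0.506 − 1/0.0666) = 6.22 J.
v = √(2·6.22/0.0357) = 18.7 m/s.

18.7 m/s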